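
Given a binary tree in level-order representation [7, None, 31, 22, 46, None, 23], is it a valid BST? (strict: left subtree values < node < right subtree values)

Level-order array: [7, None, 31, 22, 46, None, 23]
Validate using subtree bounds (lo, hi): at each node, require lo < value < hi,
then recurse left with hi=value and right with lo=value.
Preorder trace (stopping at first violation):
  at node 7 with bounds (-inf, +inf): OK
  at node 31 with bounds (7, +inf): OK
  at node 22 with bounds (7, 31): OK
  at node 23 with bounds (22, 31): OK
  at node 46 with bounds (31, +inf): OK
No violation found at any node.
Result: Valid BST


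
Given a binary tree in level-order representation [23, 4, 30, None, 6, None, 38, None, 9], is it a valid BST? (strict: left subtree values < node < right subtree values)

Level-order array: [23, 4, 30, None, 6, None, 38, None, 9]
Validate using subtree bounds (lo, hi): at each node, require lo < value < hi,
then recurse left with hi=value and right with lo=value.
Preorder trace (stopping at first violation):
  at node 23 with bounds (-inf, +inf): OK
  at node 4 with bounds (-inf, 23): OK
  at node 6 with bounds (4, 23): OK
  at node 9 with bounds (6, 23): OK
  at node 30 with bounds (23, +inf): OK
  at node 38 with bounds (30, +inf): OK
No violation found at any node.
Result: Valid BST


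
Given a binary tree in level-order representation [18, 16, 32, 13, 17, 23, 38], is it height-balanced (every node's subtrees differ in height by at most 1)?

Tree (level-order array): [18, 16, 32, 13, 17, 23, 38]
Definition: a tree is height-balanced if, at every node, |h(left) - h(right)| <= 1 (empty subtree has height -1).
Bottom-up per-node check:
  node 13: h_left=-1, h_right=-1, diff=0 [OK], height=0
  node 17: h_left=-1, h_right=-1, diff=0 [OK], height=0
  node 16: h_left=0, h_right=0, diff=0 [OK], height=1
  node 23: h_left=-1, h_right=-1, diff=0 [OK], height=0
  node 38: h_left=-1, h_right=-1, diff=0 [OK], height=0
  node 32: h_left=0, h_right=0, diff=0 [OK], height=1
  node 18: h_left=1, h_right=1, diff=0 [OK], height=2
All nodes satisfy the balance condition.
Result: Balanced


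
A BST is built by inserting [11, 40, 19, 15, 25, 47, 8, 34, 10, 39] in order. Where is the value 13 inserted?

Starting tree (level order): [11, 8, 40, None, 10, 19, 47, None, None, 15, 25, None, None, None, None, None, 34, None, 39]
Insertion path: 11 -> 40 -> 19 -> 15
Result: insert 13 as left child of 15
Final tree (level order): [11, 8, 40, None, 10, 19, 47, None, None, 15, 25, None, None, 13, None, None, 34, None, None, None, 39]


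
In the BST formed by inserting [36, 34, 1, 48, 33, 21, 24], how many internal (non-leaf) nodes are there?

Tree built from: [36, 34, 1, 48, 33, 21, 24]
Tree (level-order array): [36, 34, 48, 1, None, None, None, None, 33, 21, None, None, 24]
Rule: An internal node has at least one child.
Per-node child counts:
  node 36: 2 child(ren)
  node 34: 1 child(ren)
  node 1: 1 child(ren)
  node 33: 1 child(ren)
  node 21: 1 child(ren)
  node 24: 0 child(ren)
  node 48: 0 child(ren)
Matching nodes: [36, 34, 1, 33, 21]
Count of internal (non-leaf) nodes: 5


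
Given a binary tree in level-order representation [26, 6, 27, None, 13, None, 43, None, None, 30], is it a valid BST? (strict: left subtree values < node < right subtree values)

Level-order array: [26, 6, 27, None, 13, None, 43, None, None, 30]
Validate using subtree bounds (lo, hi): at each node, require lo < value < hi,
then recurse left with hi=value and right with lo=value.
Preorder trace (stopping at first violation):
  at node 26 with bounds (-inf, +inf): OK
  at node 6 with bounds (-inf, 26): OK
  at node 13 with bounds (6, 26): OK
  at node 27 with bounds (26, +inf): OK
  at node 43 with bounds (27, +inf): OK
  at node 30 with bounds (27, 43): OK
No violation found at any node.
Result: Valid BST


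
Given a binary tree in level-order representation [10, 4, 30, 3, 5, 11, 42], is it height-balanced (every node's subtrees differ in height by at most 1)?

Tree (level-order array): [10, 4, 30, 3, 5, 11, 42]
Definition: a tree is height-balanced if, at every node, |h(left) - h(right)| <= 1 (empty subtree has height -1).
Bottom-up per-node check:
  node 3: h_left=-1, h_right=-1, diff=0 [OK], height=0
  node 5: h_left=-1, h_right=-1, diff=0 [OK], height=0
  node 4: h_left=0, h_right=0, diff=0 [OK], height=1
  node 11: h_left=-1, h_right=-1, diff=0 [OK], height=0
  node 42: h_left=-1, h_right=-1, diff=0 [OK], height=0
  node 30: h_left=0, h_right=0, diff=0 [OK], height=1
  node 10: h_left=1, h_right=1, diff=0 [OK], height=2
All nodes satisfy the balance condition.
Result: Balanced


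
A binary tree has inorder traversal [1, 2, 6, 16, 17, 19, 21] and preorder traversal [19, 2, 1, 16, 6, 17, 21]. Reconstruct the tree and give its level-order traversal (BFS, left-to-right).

Inorder:  [1, 2, 6, 16, 17, 19, 21]
Preorder: [19, 2, 1, 16, 6, 17, 21]
Algorithm: preorder visits root first, so consume preorder in order;
for each root, split the current inorder slice at that value into
left-subtree inorder and right-subtree inorder, then recurse.
Recursive splits:
  root=19; inorder splits into left=[1, 2, 6, 16, 17], right=[21]
  root=2; inorder splits into left=[1], right=[6, 16, 17]
  root=1; inorder splits into left=[], right=[]
  root=16; inorder splits into left=[6], right=[17]
  root=6; inorder splits into left=[], right=[]
  root=17; inorder splits into left=[], right=[]
  root=21; inorder splits into left=[], right=[]
Reconstructed level-order: [19, 2, 21, 1, 16, 6, 17]


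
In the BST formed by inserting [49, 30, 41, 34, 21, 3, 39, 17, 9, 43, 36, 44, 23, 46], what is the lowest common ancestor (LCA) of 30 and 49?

Tree insertion order: [49, 30, 41, 34, 21, 3, 39, 17, 9, 43, 36, 44, 23, 46]
Tree (level-order array): [49, 30, None, 21, 41, 3, 23, 34, 43, None, 17, None, None, None, 39, None, 44, 9, None, 36, None, None, 46]
In a BST, the LCA of p=30, q=49 is the first node v on the
root-to-leaf path with p <= v <= q (go left if both < v, right if both > v).
Walk from root:
  at 49: 30 <= 49 <= 49, this is the LCA
LCA = 49


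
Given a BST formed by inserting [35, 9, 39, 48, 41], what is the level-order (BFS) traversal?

Tree insertion order: [35, 9, 39, 48, 41]
Tree (level-order array): [35, 9, 39, None, None, None, 48, 41]
BFS from the root, enqueuing left then right child of each popped node:
  queue [35] -> pop 35, enqueue [9, 39], visited so far: [35]
  queue [9, 39] -> pop 9, enqueue [none], visited so far: [35, 9]
  queue [39] -> pop 39, enqueue [48], visited so far: [35, 9, 39]
  queue [48] -> pop 48, enqueue [41], visited so far: [35, 9, 39, 48]
  queue [41] -> pop 41, enqueue [none], visited so far: [35, 9, 39, 48, 41]
Result: [35, 9, 39, 48, 41]


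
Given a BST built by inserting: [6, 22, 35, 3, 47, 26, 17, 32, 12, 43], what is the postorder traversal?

Tree insertion order: [6, 22, 35, 3, 47, 26, 17, 32, 12, 43]
Tree (level-order array): [6, 3, 22, None, None, 17, 35, 12, None, 26, 47, None, None, None, 32, 43]
Postorder traversal: [3, 12, 17, 32, 26, 43, 47, 35, 22, 6]


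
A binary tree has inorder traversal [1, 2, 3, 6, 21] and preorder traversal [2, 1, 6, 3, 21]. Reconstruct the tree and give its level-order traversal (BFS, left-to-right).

Inorder:  [1, 2, 3, 6, 21]
Preorder: [2, 1, 6, 3, 21]
Algorithm: preorder visits root first, so consume preorder in order;
for each root, split the current inorder slice at that value into
left-subtree inorder and right-subtree inorder, then recurse.
Recursive splits:
  root=2; inorder splits into left=[1], right=[3, 6, 21]
  root=1; inorder splits into left=[], right=[]
  root=6; inorder splits into left=[3], right=[21]
  root=3; inorder splits into left=[], right=[]
  root=21; inorder splits into left=[], right=[]
Reconstructed level-order: [2, 1, 6, 3, 21]


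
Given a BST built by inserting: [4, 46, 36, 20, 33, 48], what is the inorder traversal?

Tree insertion order: [4, 46, 36, 20, 33, 48]
Tree (level-order array): [4, None, 46, 36, 48, 20, None, None, None, None, 33]
Inorder traversal: [4, 20, 33, 36, 46, 48]


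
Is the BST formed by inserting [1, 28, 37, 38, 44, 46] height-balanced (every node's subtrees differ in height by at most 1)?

Tree (level-order array): [1, None, 28, None, 37, None, 38, None, 44, None, 46]
Definition: a tree is height-balanced if, at every node, |h(left) - h(right)| <= 1 (empty subtree has height -1).
Bottom-up per-node check:
  node 46: h_left=-1, h_right=-1, diff=0 [OK], height=0
  node 44: h_left=-1, h_right=0, diff=1 [OK], height=1
  node 38: h_left=-1, h_right=1, diff=2 [FAIL (|-1-1|=2 > 1)], height=2
  node 37: h_left=-1, h_right=2, diff=3 [FAIL (|-1-2|=3 > 1)], height=3
  node 28: h_left=-1, h_right=3, diff=4 [FAIL (|-1-3|=4 > 1)], height=4
  node 1: h_left=-1, h_right=4, diff=5 [FAIL (|-1-4|=5 > 1)], height=5
Node 38 violates the condition: |-1 - 1| = 2 > 1.
Result: Not balanced


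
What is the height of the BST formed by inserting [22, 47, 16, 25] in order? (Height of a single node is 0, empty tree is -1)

Insertion order: [22, 47, 16, 25]
Tree (level-order array): [22, 16, 47, None, None, 25]
Compute height bottom-up (empty subtree = -1):
  height(16) = 1 + max(-1, -1) = 0
  height(25) = 1 + max(-1, -1) = 0
  height(47) = 1 + max(0, -1) = 1
  height(22) = 1 + max(0, 1) = 2
Height = 2


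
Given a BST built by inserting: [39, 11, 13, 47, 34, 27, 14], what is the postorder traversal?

Tree insertion order: [39, 11, 13, 47, 34, 27, 14]
Tree (level-order array): [39, 11, 47, None, 13, None, None, None, 34, 27, None, 14]
Postorder traversal: [14, 27, 34, 13, 11, 47, 39]


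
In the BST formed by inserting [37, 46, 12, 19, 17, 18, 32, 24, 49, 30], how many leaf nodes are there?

Tree built from: [37, 46, 12, 19, 17, 18, 32, 24, 49, 30]
Tree (level-order array): [37, 12, 46, None, 19, None, 49, 17, 32, None, None, None, 18, 24, None, None, None, None, 30]
Rule: A leaf has 0 children.
Per-node child counts:
  node 37: 2 child(ren)
  node 12: 1 child(ren)
  node 19: 2 child(ren)
  node 17: 1 child(ren)
  node 18: 0 child(ren)
  node 32: 1 child(ren)
  node 24: 1 child(ren)
  node 30: 0 child(ren)
  node 46: 1 child(ren)
  node 49: 0 child(ren)
Matching nodes: [18, 30, 49]
Count of leaf nodes: 3


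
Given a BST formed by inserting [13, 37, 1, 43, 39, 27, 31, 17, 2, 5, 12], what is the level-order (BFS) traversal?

Tree insertion order: [13, 37, 1, 43, 39, 27, 31, 17, 2, 5, 12]
Tree (level-order array): [13, 1, 37, None, 2, 27, 43, None, 5, 17, 31, 39, None, None, 12]
BFS from the root, enqueuing left then right child of each popped node:
  queue [13] -> pop 13, enqueue [1, 37], visited so far: [13]
  queue [1, 37] -> pop 1, enqueue [2], visited so far: [13, 1]
  queue [37, 2] -> pop 37, enqueue [27, 43], visited so far: [13, 1, 37]
  queue [2, 27, 43] -> pop 2, enqueue [5], visited so far: [13, 1, 37, 2]
  queue [27, 43, 5] -> pop 27, enqueue [17, 31], visited so far: [13, 1, 37, 2, 27]
  queue [43, 5, 17, 31] -> pop 43, enqueue [39], visited so far: [13, 1, 37, 2, 27, 43]
  queue [5, 17, 31, 39] -> pop 5, enqueue [12], visited so far: [13, 1, 37, 2, 27, 43, 5]
  queue [17, 31, 39, 12] -> pop 17, enqueue [none], visited so far: [13, 1, 37, 2, 27, 43, 5, 17]
  queue [31, 39, 12] -> pop 31, enqueue [none], visited so far: [13, 1, 37, 2, 27, 43, 5, 17, 31]
  queue [39, 12] -> pop 39, enqueue [none], visited so far: [13, 1, 37, 2, 27, 43, 5, 17, 31, 39]
  queue [12] -> pop 12, enqueue [none], visited so far: [13, 1, 37, 2, 27, 43, 5, 17, 31, 39, 12]
Result: [13, 1, 37, 2, 27, 43, 5, 17, 31, 39, 12]


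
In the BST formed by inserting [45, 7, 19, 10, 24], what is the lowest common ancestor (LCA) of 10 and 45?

Tree insertion order: [45, 7, 19, 10, 24]
Tree (level-order array): [45, 7, None, None, 19, 10, 24]
In a BST, the LCA of p=10, q=45 is the first node v on the
root-to-leaf path with p <= v <= q (go left if both < v, right if both > v).
Walk from root:
  at 45: 10 <= 45 <= 45, this is the LCA
LCA = 45


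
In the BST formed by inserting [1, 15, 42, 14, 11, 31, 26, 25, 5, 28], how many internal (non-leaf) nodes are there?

Tree built from: [1, 15, 42, 14, 11, 31, 26, 25, 5, 28]
Tree (level-order array): [1, None, 15, 14, 42, 11, None, 31, None, 5, None, 26, None, None, None, 25, 28]
Rule: An internal node has at least one child.
Per-node child counts:
  node 1: 1 child(ren)
  node 15: 2 child(ren)
  node 14: 1 child(ren)
  node 11: 1 child(ren)
  node 5: 0 child(ren)
  node 42: 1 child(ren)
  node 31: 1 child(ren)
  node 26: 2 child(ren)
  node 25: 0 child(ren)
  node 28: 0 child(ren)
Matching nodes: [1, 15, 14, 11, 42, 31, 26]
Count of internal (non-leaf) nodes: 7


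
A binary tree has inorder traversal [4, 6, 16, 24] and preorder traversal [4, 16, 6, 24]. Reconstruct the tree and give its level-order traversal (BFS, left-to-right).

Inorder:  [4, 6, 16, 24]
Preorder: [4, 16, 6, 24]
Algorithm: preorder visits root first, so consume preorder in order;
for each root, split the current inorder slice at that value into
left-subtree inorder and right-subtree inorder, then recurse.
Recursive splits:
  root=4; inorder splits into left=[], right=[6, 16, 24]
  root=16; inorder splits into left=[6], right=[24]
  root=6; inorder splits into left=[], right=[]
  root=24; inorder splits into left=[], right=[]
Reconstructed level-order: [4, 16, 6, 24]


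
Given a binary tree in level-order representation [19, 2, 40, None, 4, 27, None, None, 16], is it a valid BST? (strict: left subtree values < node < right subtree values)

Level-order array: [19, 2, 40, None, 4, 27, None, None, 16]
Validate using subtree bounds (lo, hi): at each node, require lo < value < hi,
then recurse left with hi=value and right with lo=value.
Preorder trace (stopping at first violation):
  at node 19 with bounds (-inf, +inf): OK
  at node 2 with bounds (-inf, 19): OK
  at node 4 with bounds (2, 19): OK
  at node 16 with bounds (4, 19): OK
  at node 40 with bounds (19, +inf): OK
  at node 27 with bounds (19, 40): OK
No violation found at any node.
Result: Valid BST


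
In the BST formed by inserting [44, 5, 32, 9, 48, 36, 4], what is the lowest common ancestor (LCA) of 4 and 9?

Tree insertion order: [44, 5, 32, 9, 48, 36, 4]
Tree (level-order array): [44, 5, 48, 4, 32, None, None, None, None, 9, 36]
In a BST, the LCA of p=4, q=9 is the first node v on the
root-to-leaf path with p <= v <= q (go left if both < v, right if both > v).
Walk from root:
  at 44: both 4 and 9 < 44, go left
  at 5: 4 <= 5 <= 9, this is the LCA
LCA = 5


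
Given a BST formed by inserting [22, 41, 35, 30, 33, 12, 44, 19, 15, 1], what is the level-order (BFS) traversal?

Tree insertion order: [22, 41, 35, 30, 33, 12, 44, 19, 15, 1]
Tree (level-order array): [22, 12, 41, 1, 19, 35, 44, None, None, 15, None, 30, None, None, None, None, None, None, 33]
BFS from the root, enqueuing left then right child of each popped node:
  queue [22] -> pop 22, enqueue [12, 41], visited so far: [22]
  queue [12, 41] -> pop 12, enqueue [1, 19], visited so far: [22, 12]
  queue [41, 1, 19] -> pop 41, enqueue [35, 44], visited so far: [22, 12, 41]
  queue [1, 19, 35, 44] -> pop 1, enqueue [none], visited so far: [22, 12, 41, 1]
  queue [19, 35, 44] -> pop 19, enqueue [15], visited so far: [22, 12, 41, 1, 19]
  queue [35, 44, 15] -> pop 35, enqueue [30], visited so far: [22, 12, 41, 1, 19, 35]
  queue [44, 15, 30] -> pop 44, enqueue [none], visited so far: [22, 12, 41, 1, 19, 35, 44]
  queue [15, 30] -> pop 15, enqueue [none], visited so far: [22, 12, 41, 1, 19, 35, 44, 15]
  queue [30] -> pop 30, enqueue [33], visited so far: [22, 12, 41, 1, 19, 35, 44, 15, 30]
  queue [33] -> pop 33, enqueue [none], visited so far: [22, 12, 41, 1, 19, 35, 44, 15, 30, 33]
Result: [22, 12, 41, 1, 19, 35, 44, 15, 30, 33]


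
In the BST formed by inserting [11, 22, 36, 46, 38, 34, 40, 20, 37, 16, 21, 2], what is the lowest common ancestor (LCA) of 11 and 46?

Tree insertion order: [11, 22, 36, 46, 38, 34, 40, 20, 37, 16, 21, 2]
Tree (level-order array): [11, 2, 22, None, None, 20, 36, 16, 21, 34, 46, None, None, None, None, None, None, 38, None, 37, 40]
In a BST, the LCA of p=11, q=46 is the first node v on the
root-to-leaf path with p <= v <= q (go left if both < v, right if both > v).
Walk from root:
  at 11: 11 <= 11 <= 46, this is the LCA
LCA = 11


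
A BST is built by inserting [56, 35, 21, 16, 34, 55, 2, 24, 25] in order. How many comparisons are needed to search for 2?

Search path for 2: 56 -> 35 -> 21 -> 16 -> 2
Found: True
Comparisons: 5


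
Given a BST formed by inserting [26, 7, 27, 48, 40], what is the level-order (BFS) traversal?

Tree insertion order: [26, 7, 27, 48, 40]
Tree (level-order array): [26, 7, 27, None, None, None, 48, 40]
BFS from the root, enqueuing left then right child of each popped node:
  queue [26] -> pop 26, enqueue [7, 27], visited so far: [26]
  queue [7, 27] -> pop 7, enqueue [none], visited so far: [26, 7]
  queue [27] -> pop 27, enqueue [48], visited so far: [26, 7, 27]
  queue [48] -> pop 48, enqueue [40], visited so far: [26, 7, 27, 48]
  queue [40] -> pop 40, enqueue [none], visited so far: [26, 7, 27, 48, 40]
Result: [26, 7, 27, 48, 40]


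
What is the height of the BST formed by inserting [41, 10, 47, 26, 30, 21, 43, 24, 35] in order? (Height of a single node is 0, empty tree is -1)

Insertion order: [41, 10, 47, 26, 30, 21, 43, 24, 35]
Tree (level-order array): [41, 10, 47, None, 26, 43, None, 21, 30, None, None, None, 24, None, 35]
Compute height bottom-up (empty subtree = -1):
  height(24) = 1 + max(-1, -1) = 0
  height(21) = 1 + max(-1, 0) = 1
  height(35) = 1 + max(-1, -1) = 0
  height(30) = 1 + max(-1, 0) = 1
  height(26) = 1 + max(1, 1) = 2
  height(10) = 1 + max(-1, 2) = 3
  height(43) = 1 + max(-1, -1) = 0
  height(47) = 1 + max(0, -1) = 1
  height(41) = 1 + max(3, 1) = 4
Height = 4


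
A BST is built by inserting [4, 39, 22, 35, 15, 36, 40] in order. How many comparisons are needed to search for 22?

Search path for 22: 4 -> 39 -> 22
Found: True
Comparisons: 3


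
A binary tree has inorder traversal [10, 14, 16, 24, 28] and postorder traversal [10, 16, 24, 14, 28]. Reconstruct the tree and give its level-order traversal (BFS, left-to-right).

Inorder:   [10, 14, 16, 24, 28]
Postorder: [10, 16, 24, 14, 28]
Algorithm: postorder visits root last, so walk postorder right-to-left;
each value is the root of the current inorder slice — split it at that
value, recurse on the right subtree first, then the left.
Recursive splits:
  root=28; inorder splits into left=[10, 14, 16, 24], right=[]
  root=14; inorder splits into left=[10], right=[16, 24]
  root=24; inorder splits into left=[16], right=[]
  root=16; inorder splits into left=[], right=[]
  root=10; inorder splits into left=[], right=[]
Reconstructed level-order: [28, 14, 10, 24, 16]


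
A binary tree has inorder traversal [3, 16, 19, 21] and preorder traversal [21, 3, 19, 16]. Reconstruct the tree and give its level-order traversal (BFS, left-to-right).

Inorder:  [3, 16, 19, 21]
Preorder: [21, 3, 19, 16]
Algorithm: preorder visits root first, so consume preorder in order;
for each root, split the current inorder slice at that value into
left-subtree inorder and right-subtree inorder, then recurse.
Recursive splits:
  root=21; inorder splits into left=[3, 16, 19], right=[]
  root=3; inorder splits into left=[], right=[16, 19]
  root=19; inorder splits into left=[16], right=[]
  root=16; inorder splits into left=[], right=[]
Reconstructed level-order: [21, 3, 19, 16]


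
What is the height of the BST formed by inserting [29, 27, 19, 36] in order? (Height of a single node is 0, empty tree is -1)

Insertion order: [29, 27, 19, 36]
Tree (level-order array): [29, 27, 36, 19]
Compute height bottom-up (empty subtree = -1):
  height(19) = 1 + max(-1, -1) = 0
  height(27) = 1 + max(0, -1) = 1
  height(36) = 1 + max(-1, -1) = 0
  height(29) = 1 + max(1, 0) = 2
Height = 2


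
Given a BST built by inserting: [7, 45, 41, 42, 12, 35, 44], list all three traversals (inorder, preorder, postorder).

Tree insertion order: [7, 45, 41, 42, 12, 35, 44]
Tree (level-order array): [7, None, 45, 41, None, 12, 42, None, 35, None, 44]
Inorder (L, root, R): [7, 12, 35, 41, 42, 44, 45]
Preorder (root, L, R): [7, 45, 41, 12, 35, 42, 44]
Postorder (L, R, root): [35, 12, 44, 42, 41, 45, 7]


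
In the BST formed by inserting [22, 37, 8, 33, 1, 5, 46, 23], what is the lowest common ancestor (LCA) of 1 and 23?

Tree insertion order: [22, 37, 8, 33, 1, 5, 46, 23]
Tree (level-order array): [22, 8, 37, 1, None, 33, 46, None, 5, 23]
In a BST, the LCA of p=1, q=23 is the first node v on the
root-to-leaf path with p <= v <= q (go left if both < v, right if both > v).
Walk from root:
  at 22: 1 <= 22 <= 23, this is the LCA
LCA = 22


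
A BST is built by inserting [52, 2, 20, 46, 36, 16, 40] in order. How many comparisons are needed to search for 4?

Search path for 4: 52 -> 2 -> 20 -> 16
Found: False
Comparisons: 4


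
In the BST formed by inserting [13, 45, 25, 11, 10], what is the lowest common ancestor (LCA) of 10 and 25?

Tree insertion order: [13, 45, 25, 11, 10]
Tree (level-order array): [13, 11, 45, 10, None, 25]
In a BST, the LCA of p=10, q=25 is the first node v on the
root-to-leaf path with p <= v <= q (go left if both < v, right if both > v).
Walk from root:
  at 13: 10 <= 13 <= 25, this is the LCA
LCA = 13


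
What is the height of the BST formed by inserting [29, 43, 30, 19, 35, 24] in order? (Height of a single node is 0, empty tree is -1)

Insertion order: [29, 43, 30, 19, 35, 24]
Tree (level-order array): [29, 19, 43, None, 24, 30, None, None, None, None, 35]
Compute height bottom-up (empty subtree = -1):
  height(24) = 1 + max(-1, -1) = 0
  height(19) = 1 + max(-1, 0) = 1
  height(35) = 1 + max(-1, -1) = 0
  height(30) = 1 + max(-1, 0) = 1
  height(43) = 1 + max(1, -1) = 2
  height(29) = 1 + max(1, 2) = 3
Height = 3


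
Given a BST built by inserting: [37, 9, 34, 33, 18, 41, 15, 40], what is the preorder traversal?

Tree insertion order: [37, 9, 34, 33, 18, 41, 15, 40]
Tree (level-order array): [37, 9, 41, None, 34, 40, None, 33, None, None, None, 18, None, 15]
Preorder traversal: [37, 9, 34, 33, 18, 15, 41, 40]


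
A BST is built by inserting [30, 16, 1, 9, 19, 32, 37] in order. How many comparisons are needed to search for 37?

Search path for 37: 30 -> 32 -> 37
Found: True
Comparisons: 3


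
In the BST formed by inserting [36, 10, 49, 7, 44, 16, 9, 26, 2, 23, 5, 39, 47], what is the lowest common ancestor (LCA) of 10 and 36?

Tree insertion order: [36, 10, 49, 7, 44, 16, 9, 26, 2, 23, 5, 39, 47]
Tree (level-order array): [36, 10, 49, 7, 16, 44, None, 2, 9, None, 26, 39, 47, None, 5, None, None, 23]
In a BST, the LCA of p=10, q=36 is the first node v on the
root-to-leaf path with p <= v <= q (go left if both < v, right if both > v).
Walk from root:
  at 36: 10 <= 36 <= 36, this is the LCA
LCA = 36


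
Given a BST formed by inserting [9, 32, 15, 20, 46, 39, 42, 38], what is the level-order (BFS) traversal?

Tree insertion order: [9, 32, 15, 20, 46, 39, 42, 38]
Tree (level-order array): [9, None, 32, 15, 46, None, 20, 39, None, None, None, 38, 42]
BFS from the root, enqueuing left then right child of each popped node:
  queue [9] -> pop 9, enqueue [32], visited so far: [9]
  queue [32] -> pop 32, enqueue [15, 46], visited so far: [9, 32]
  queue [15, 46] -> pop 15, enqueue [20], visited so far: [9, 32, 15]
  queue [46, 20] -> pop 46, enqueue [39], visited so far: [9, 32, 15, 46]
  queue [20, 39] -> pop 20, enqueue [none], visited so far: [9, 32, 15, 46, 20]
  queue [39] -> pop 39, enqueue [38, 42], visited so far: [9, 32, 15, 46, 20, 39]
  queue [38, 42] -> pop 38, enqueue [none], visited so far: [9, 32, 15, 46, 20, 39, 38]
  queue [42] -> pop 42, enqueue [none], visited so far: [9, 32, 15, 46, 20, 39, 38, 42]
Result: [9, 32, 15, 46, 20, 39, 38, 42]


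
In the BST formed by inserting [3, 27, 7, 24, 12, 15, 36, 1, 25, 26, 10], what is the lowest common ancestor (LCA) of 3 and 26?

Tree insertion order: [3, 27, 7, 24, 12, 15, 36, 1, 25, 26, 10]
Tree (level-order array): [3, 1, 27, None, None, 7, 36, None, 24, None, None, 12, 25, 10, 15, None, 26]
In a BST, the LCA of p=3, q=26 is the first node v on the
root-to-leaf path with p <= v <= q (go left if both < v, right if both > v).
Walk from root:
  at 3: 3 <= 3 <= 26, this is the LCA
LCA = 3


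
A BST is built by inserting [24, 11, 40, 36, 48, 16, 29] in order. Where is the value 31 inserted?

Starting tree (level order): [24, 11, 40, None, 16, 36, 48, None, None, 29]
Insertion path: 24 -> 40 -> 36 -> 29
Result: insert 31 as right child of 29
Final tree (level order): [24, 11, 40, None, 16, 36, 48, None, None, 29, None, None, None, None, 31]


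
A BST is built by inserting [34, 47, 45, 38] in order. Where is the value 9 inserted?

Starting tree (level order): [34, None, 47, 45, None, 38]
Insertion path: 34
Result: insert 9 as left child of 34
Final tree (level order): [34, 9, 47, None, None, 45, None, 38]


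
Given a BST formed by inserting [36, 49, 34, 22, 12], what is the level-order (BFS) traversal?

Tree insertion order: [36, 49, 34, 22, 12]
Tree (level-order array): [36, 34, 49, 22, None, None, None, 12]
BFS from the root, enqueuing left then right child of each popped node:
  queue [36] -> pop 36, enqueue [34, 49], visited so far: [36]
  queue [34, 49] -> pop 34, enqueue [22], visited so far: [36, 34]
  queue [49, 22] -> pop 49, enqueue [none], visited so far: [36, 34, 49]
  queue [22] -> pop 22, enqueue [12], visited so far: [36, 34, 49, 22]
  queue [12] -> pop 12, enqueue [none], visited so far: [36, 34, 49, 22, 12]
Result: [36, 34, 49, 22, 12]


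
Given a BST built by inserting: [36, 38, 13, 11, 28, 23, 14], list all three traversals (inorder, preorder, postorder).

Tree insertion order: [36, 38, 13, 11, 28, 23, 14]
Tree (level-order array): [36, 13, 38, 11, 28, None, None, None, None, 23, None, 14]
Inorder (L, root, R): [11, 13, 14, 23, 28, 36, 38]
Preorder (root, L, R): [36, 13, 11, 28, 23, 14, 38]
Postorder (L, R, root): [11, 14, 23, 28, 13, 38, 36]


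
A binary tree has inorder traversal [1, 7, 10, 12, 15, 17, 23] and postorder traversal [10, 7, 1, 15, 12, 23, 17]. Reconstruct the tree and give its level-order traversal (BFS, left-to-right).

Inorder:   [1, 7, 10, 12, 15, 17, 23]
Postorder: [10, 7, 1, 15, 12, 23, 17]
Algorithm: postorder visits root last, so walk postorder right-to-left;
each value is the root of the current inorder slice — split it at that
value, recurse on the right subtree first, then the left.
Recursive splits:
  root=17; inorder splits into left=[1, 7, 10, 12, 15], right=[23]
  root=23; inorder splits into left=[], right=[]
  root=12; inorder splits into left=[1, 7, 10], right=[15]
  root=15; inorder splits into left=[], right=[]
  root=1; inorder splits into left=[], right=[7, 10]
  root=7; inorder splits into left=[], right=[10]
  root=10; inorder splits into left=[], right=[]
Reconstructed level-order: [17, 12, 23, 1, 15, 7, 10]


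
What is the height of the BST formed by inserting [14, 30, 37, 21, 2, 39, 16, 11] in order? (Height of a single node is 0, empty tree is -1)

Insertion order: [14, 30, 37, 21, 2, 39, 16, 11]
Tree (level-order array): [14, 2, 30, None, 11, 21, 37, None, None, 16, None, None, 39]
Compute height bottom-up (empty subtree = -1):
  height(11) = 1 + max(-1, -1) = 0
  height(2) = 1 + max(-1, 0) = 1
  height(16) = 1 + max(-1, -1) = 0
  height(21) = 1 + max(0, -1) = 1
  height(39) = 1 + max(-1, -1) = 0
  height(37) = 1 + max(-1, 0) = 1
  height(30) = 1 + max(1, 1) = 2
  height(14) = 1 + max(1, 2) = 3
Height = 3


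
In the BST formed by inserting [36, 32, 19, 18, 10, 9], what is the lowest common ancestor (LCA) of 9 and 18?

Tree insertion order: [36, 32, 19, 18, 10, 9]
Tree (level-order array): [36, 32, None, 19, None, 18, None, 10, None, 9]
In a BST, the LCA of p=9, q=18 is the first node v on the
root-to-leaf path with p <= v <= q (go left if both < v, right if both > v).
Walk from root:
  at 36: both 9 and 18 < 36, go left
  at 32: both 9 and 18 < 32, go left
  at 19: both 9 and 18 < 19, go left
  at 18: 9 <= 18 <= 18, this is the LCA
LCA = 18


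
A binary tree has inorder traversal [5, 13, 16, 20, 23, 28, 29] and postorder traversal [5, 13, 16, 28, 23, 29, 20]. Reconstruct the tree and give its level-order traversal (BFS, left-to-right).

Inorder:   [5, 13, 16, 20, 23, 28, 29]
Postorder: [5, 13, 16, 28, 23, 29, 20]
Algorithm: postorder visits root last, so walk postorder right-to-left;
each value is the root of the current inorder slice — split it at that
value, recurse on the right subtree first, then the left.
Recursive splits:
  root=20; inorder splits into left=[5, 13, 16], right=[23, 28, 29]
  root=29; inorder splits into left=[23, 28], right=[]
  root=23; inorder splits into left=[], right=[28]
  root=28; inorder splits into left=[], right=[]
  root=16; inorder splits into left=[5, 13], right=[]
  root=13; inorder splits into left=[5], right=[]
  root=5; inorder splits into left=[], right=[]
Reconstructed level-order: [20, 16, 29, 13, 23, 5, 28]


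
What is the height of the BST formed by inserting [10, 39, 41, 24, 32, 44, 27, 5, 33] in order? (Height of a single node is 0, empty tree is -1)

Insertion order: [10, 39, 41, 24, 32, 44, 27, 5, 33]
Tree (level-order array): [10, 5, 39, None, None, 24, 41, None, 32, None, 44, 27, 33]
Compute height bottom-up (empty subtree = -1):
  height(5) = 1 + max(-1, -1) = 0
  height(27) = 1 + max(-1, -1) = 0
  height(33) = 1 + max(-1, -1) = 0
  height(32) = 1 + max(0, 0) = 1
  height(24) = 1 + max(-1, 1) = 2
  height(44) = 1 + max(-1, -1) = 0
  height(41) = 1 + max(-1, 0) = 1
  height(39) = 1 + max(2, 1) = 3
  height(10) = 1 + max(0, 3) = 4
Height = 4


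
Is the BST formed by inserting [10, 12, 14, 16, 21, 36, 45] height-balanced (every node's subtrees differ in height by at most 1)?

Tree (level-order array): [10, None, 12, None, 14, None, 16, None, 21, None, 36, None, 45]
Definition: a tree is height-balanced if, at every node, |h(left) - h(right)| <= 1 (empty subtree has height -1).
Bottom-up per-node check:
  node 45: h_left=-1, h_right=-1, diff=0 [OK], height=0
  node 36: h_left=-1, h_right=0, diff=1 [OK], height=1
  node 21: h_left=-1, h_right=1, diff=2 [FAIL (|-1-1|=2 > 1)], height=2
  node 16: h_left=-1, h_right=2, diff=3 [FAIL (|-1-2|=3 > 1)], height=3
  node 14: h_left=-1, h_right=3, diff=4 [FAIL (|-1-3|=4 > 1)], height=4
  node 12: h_left=-1, h_right=4, diff=5 [FAIL (|-1-4|=5 > 1)], height=5
  node 10: h_left=-1, h_right=5, diff=6 [FAIL (|-1-5|=6 > 1)], height=6
Node 21 violates the condition: |-1 - 1| = 2 > 1.
Result: Not balanced


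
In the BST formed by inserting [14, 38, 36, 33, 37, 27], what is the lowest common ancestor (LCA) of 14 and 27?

Tree insertion order: [14, 38, 36, 33, 37, 27]
Tree (level-order array): [14, None, 38, 36, None, 33, 37, 27]
In a BST, the LCA of p=14, q=27 is the first node v on the
root-to-leaf path with p <= v <= q (go left if both < v, right if both > v).
Walk from root:
  at 14: 14 <= 14 <= 27, this is the LCA
LCA = 14


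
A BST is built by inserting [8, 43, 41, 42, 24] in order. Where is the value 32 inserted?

Starting tree (level order): [8, None, 43, 41, None, 24, 42]
Insertion path: 8 -> 43 -> 41 -> 24
Result: insert 32 as right child of 24
Final tree (level order): [8, None, 43, 41, None, 24, 42, None, 32]


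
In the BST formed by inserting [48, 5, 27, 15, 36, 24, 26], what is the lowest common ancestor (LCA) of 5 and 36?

Tree insertion order: [48, 5, 27, 15, 36, 24, 26]
Tree (level-order array): [48, 5, None, None, 27, 15, 36, None, 24, None, None, None, 26]
In a BST, the LCA of p=5, q=36 is the first node v on the
root-to-leaf path with p <= v <= q (go left if both < v, right if both > v).
Walk from root:
  at 48: both 5 and 36 < 48, go left
  at 5: 5 <= 5 <= 36, this is the LCA
LCA = 5


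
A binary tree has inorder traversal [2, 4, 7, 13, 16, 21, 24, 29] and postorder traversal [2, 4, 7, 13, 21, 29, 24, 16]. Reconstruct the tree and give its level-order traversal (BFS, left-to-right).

Inorder:   [2, 4, 7, 13, 16, 21, 24, 29]
Postorder: [2, 4, 7, 13, 21, 29, 24, 16]
Algorithm: postorder visits root last, so walk postorder right-to-left;
each value is the root of the current inorder slice — split it at that
value, recurse on the right subtree first, then the left.
Recursive splits:
  root=16; inorder splits into left=[2, 4, 7, 13], right=[21, 24, 29]
  root=24; inorder splits into left=[21], right=[29]
  root=29; inorder splits into left=[], right=[]
  root=21; inorder splits into left=[], right=[]
  root=13; inorder splits into left=[2, 4, 7], right=[]
  root=7; inorder splits into left=[2, 4], right=[]
  root=4; inorder splits into left=[2], right=[]
  root=2; inorder splits into left=[], right=[]
Reconstructed level-order: [16, 13, 24, 7, 21, 29, 4, 2]


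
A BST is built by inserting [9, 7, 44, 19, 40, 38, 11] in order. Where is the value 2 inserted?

Starting tree (level order): [9, 7, 44, None, None, 19, None, 11, 40, None, None, 38]
Insertion path: 9 -> 7
Result: insert 2 as left child of 7
Final tree (level order): [9, 7, 44, 2, None, 19, None, None, None, 11, 40, None, None, 38]


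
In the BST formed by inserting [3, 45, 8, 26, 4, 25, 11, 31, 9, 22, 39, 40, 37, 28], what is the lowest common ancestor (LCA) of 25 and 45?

Tree insertion order: [3, 45, 8, 26, 4, 25, 11, 31, 9, 22, 39, 40, 37, 28]
Tree (level-order array): [3, None, 45, 8, None, 4, 26, None, None, 25, 31, 11, None, 28, 39, 9, 22, None, None, 37, 40]
In a BST, the LCA of p=25, q=45 is the first node v on the
root-to-leaf path with p <= v <= q (go left if both < v, right if both > v).
Walk from root:
  at 3: both 25 and 45 > 3, go right
  at 45: 25 <= 45 <= 45, this is the LCA
LCA = 45


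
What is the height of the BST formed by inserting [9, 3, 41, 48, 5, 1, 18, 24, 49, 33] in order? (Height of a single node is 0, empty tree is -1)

Insertion order: [9, 3, 41, 48, 5, 1, 18, 24, 49, 33]
Tree (level-order array): [9, 3, 41, 1, 5, 18, 48, None, None, None, None, None, 24, None, 49, None, 33]
Compute height bottom-up (empty subtree = -1):
  height(1) = 1 + max(-1, -1) = 0
  height(5) = 1 + max(-1, -1) = 0
  height(3) = 1 + max(0, 0) = 1
  height(33) = 1 + max(-1, -1) = 0
  height(24) = 1 + max(-1, 0) = 1
  height(18) = 1 + max(-1, 1) = 2
  height(49) = 1 + max(-1, -1) = 0
  height(48) = 1 + max(-1, 0) = 1
  height(41) = 1 + max(2, 1) = 3
  height(9) = 1 + max(1, 3) = 4
Height = 4


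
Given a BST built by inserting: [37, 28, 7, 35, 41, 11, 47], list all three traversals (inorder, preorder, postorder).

Tree insertion order: [37, 28, 7, 35, 41, 11, 47]
Tree (level-order array): [37, 28, 41, 7, 35, None, 47, None, 11]
Inorder (L, root, R): [7, 11, 28, 35, 37, 41, 47]
Preorder (root, L, R): [37, 28, 7, 11, 35, 41, 47]
Postorder (L, R, root): [11, 7, 35, 28, 47, 41, 37]


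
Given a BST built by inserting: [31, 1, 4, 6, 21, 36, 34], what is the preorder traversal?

Tree insertion order: [31, 1, 4, 6, 21, 36, 34]
Tree (level-order array): [31, 1, 36, None, 4, 34, None, None, 6, None, None, None, 21]
Preorder traversal: [31, 1, 4, 6, 21, 36, 34]


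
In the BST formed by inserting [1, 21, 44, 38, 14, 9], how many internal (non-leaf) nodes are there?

Tree built from: [1, 21, 44, 38, 14, 9]
Tree (level-order array): [1, None, 21, 14, 44, 9, None, 38]
Rule: An internal node has at least one child.
Per-node child counts:
  node 1: 1 child(ren)
  node 21: 2 child(ren)
  node 14: 1 child(ren)
  node 9: 0 child(ren)
  node 44: 1 child(ren)
  node 38: 0 child(ren)
Matching nodes: [1, 21, 14, 44]
Count of internal (non-leaf) nodes: 4


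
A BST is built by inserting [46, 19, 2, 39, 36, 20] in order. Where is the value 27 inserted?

Starting tree (level order): [46, 19, None, 2, 39, None, None, 36, None, 20]
Insertion path: 46 -> 19 -> 39 -> 36 -> 20
Result: insert 27 as right child of 20
Final tree (level order): [46, 19, None, 2, 39, None, None, 36, None, 20, None, None, 27]


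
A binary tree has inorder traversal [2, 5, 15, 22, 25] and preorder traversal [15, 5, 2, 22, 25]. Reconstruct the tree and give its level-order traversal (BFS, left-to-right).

Inorder:  [2, 5, 15, 22, 25]
Preorder: [15, 5, 2, 22, 25]
Algorithm: preorder visits root first, so consume preorder in order;
for each root, split the current inorder slice at that value into
left-subtree inorder and right-subtree inorder, then recurse.
Recursive splits:
  root=15; inorder splits into left=[2, 5], right=[22, 25]
  root=5; inorder splits into left=[2], right=[]
  root=2; inorder splits into left=[], right=[]
  root=22; inorder splits into left=[], right=[25]
  root=25; inorder splits into left=[], right=[]
Reconstructed level-order: [15, 5, 22, 2, 25]


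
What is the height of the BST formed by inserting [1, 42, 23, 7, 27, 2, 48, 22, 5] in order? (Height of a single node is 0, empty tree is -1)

Insertion order: [1, 42, 23, 7, 27, 2, 48, 22, 5]
Tree (level-order array): [1, None, 42, 23, 48, 7, 27, None, None, 2, 22, None, None, None, 5]
Compute height bottom-up (empty subtree = -1):
  height(5) = 1 + max(-1, -1) = 0
  height(2) = 1 + max(-1, 0) = 1
  height(22) = 1 + max(-1, -1) = 0
  height(7) = 1 + max(1, 0) = 2
  height(27) = 1 + max(-1, -1) = 0
  height(23) = 1 + max(2, 0) = 3
  height(48) = 1 + max(-1, -1) = 0
  height(42) = 1 + max(3, 0) = 4
  height(1) = 1 + max(-1, 4) = 5
Height = 5


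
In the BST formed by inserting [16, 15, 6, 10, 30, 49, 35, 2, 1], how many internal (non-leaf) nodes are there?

Tree built from: [16, 15, 6, 10, 30, 49, 35, 2, 1]
Tree (level-order array): [16, 15, 30, 6, None, None, 49, 2, 10, 35, None, 1]
Rule: An internal node has at least one child.
Per-node child counts:
  node 16: 2 child(ren)
  node 15: 1 child(ren)
  node 6: 2 child(ren)
  node 2: 1 child(ren)
  node 1: 0 child(ren)
  node 10: 0 child(ren)
  node 30: 1 child(ren)
  node 49: 1 child(ren)
  node 35: 0 child(ren)
Matching nodes: [16, 15, 6, 2, 30, 49]
Count of internal (non-leaf) nodes: 6


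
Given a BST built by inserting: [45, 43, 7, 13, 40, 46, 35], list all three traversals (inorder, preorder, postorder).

Tree insertion order: [45, 43, 7, 13, 40, 46, 35]
Tree (level-order array): [45, 43, 46, 7, None, None, None, None, 13, None, 40, 35]
Inorder (L, root, R): [7, 13, 35, 40, 43, 45, 46]
Preorder (root, L, R): [45, 43, 7, 13, 40, 35, 46]
Postorder (L, R, root): [35, 40, 13, 7, 43, 46, 45]


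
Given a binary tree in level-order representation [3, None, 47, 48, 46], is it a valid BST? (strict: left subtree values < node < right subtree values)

Level-order array: [3, None, 47, 48, 46]
Validate using subtree bounds (lo, hi): at each node, require lo < value < hi,
then recurse left with hi=value and right with lo=value.
Preorder trace (stopping at first violation):
  at node 3 with bounds (-inf, +inf): OK
  at node 47 with bounds (3, +inf): OK
  at node 48 with bounds (3, 47): VIOLATION
Node 48 violates its bound: not (3 < 48 < 47).
Result: Not a valid BST


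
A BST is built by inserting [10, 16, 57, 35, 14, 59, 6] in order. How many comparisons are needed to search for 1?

Search path for 1: 10 -> 6
Found: False
Comparisons: 2


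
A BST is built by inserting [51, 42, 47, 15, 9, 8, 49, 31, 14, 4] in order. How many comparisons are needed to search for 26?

Search path for 26: 51 -> 42 -> 15 -> 31
Found: False
Comparisons: 4


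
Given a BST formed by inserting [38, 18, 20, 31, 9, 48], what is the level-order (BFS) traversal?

Tree insertion order: [38, 18, 20, 31, 9, 48]
Tree (level-order array): [38, 18, 48, 9, 20, None, None, None, None, None, 31]
BFS from the root, enqueuing left then right child of each popped node:
  queue [38] -> pop 38, enqueue [18, 48], visited so far: [38]
  queue [18, 48] -> pop 18, enqueue [9, 20], visited so far: [38, 18]
  queue [48, 9, 20] -> pop 48, enqueue [none], visited so far: [38, 18, 48]
  queue [9, 20] -> pop 9, enqueue [none], visited so far: [38, 18, 48, 9]
  queue [20] -> pop 20, enqueue [31], visited so far: [38, 18, 48, 9, 20]
  queue [31] -> pop 31, enqueue [none], visited so far: [38, 18, 48, 9, 20, 31]
Result: [38, 18, 48, 9, 20, 31]
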